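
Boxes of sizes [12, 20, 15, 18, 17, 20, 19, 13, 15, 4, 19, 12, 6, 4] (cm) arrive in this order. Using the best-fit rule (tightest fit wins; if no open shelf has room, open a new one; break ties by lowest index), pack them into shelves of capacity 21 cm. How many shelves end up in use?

  12 → shelf 1 (new)  [load 12/21]
  20 → shelf 2 (new)  [load 20/21]
  15 → shelf 3 (new)  [load 15/21]
  18 → shelf 4 (new)  [load 18/21]
  17 → shelf 5 (new)  [load 17/21]
  20 → shelf 6 (new)  [load 20/21]
  19 → shelf 7 (new)  [load 19/21]
  13 → shelf 8 (new)  [load 13/21]
  15 → shelf 9 (new)  [load 15/21]
  4 → shelf 5  [load 21/21]
  19 → shelf 10 (new)  [load 19/21]
  12 → shelf 11 (new)  [load 12/21]
  6 → shelf 3  [load 21/21]
  4 → shelf 9  [load 19/21]
11 shelves opened.

11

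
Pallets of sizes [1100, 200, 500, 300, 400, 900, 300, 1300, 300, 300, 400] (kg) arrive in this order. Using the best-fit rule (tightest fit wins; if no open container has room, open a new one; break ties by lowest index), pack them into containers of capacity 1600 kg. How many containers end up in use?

  1100 → container 1 (new)  [load 1100/1600]
  200 → container 1  [load 1300/1600]
  500 → container 2 (new)  [load 500/1600]
  300 → container 1  [load 1600/1600]
  400 → container 2  [load 900/1600]
  900 → container 3 (new)  [load 900/1600]
  300 → container 2  [load 1200/1600]
  1300 → container 4 (new)  [load 1300/1600]
  300 → container 4  [load 1600/1600]
  300 → container 2  [load 1500/1600]
  400 → container 3  [load 1300/1600]
4 containers opened.

4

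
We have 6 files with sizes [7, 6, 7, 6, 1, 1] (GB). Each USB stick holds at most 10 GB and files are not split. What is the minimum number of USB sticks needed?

4

Total = 7 + 7 + 6 + 6 + 1 + 1 = 28 GB.
Lower bound: ⌈28/10⌉ = 3 USB sticks.
Also, 4 files each exceed 5 GB, and no two of those can share a USB stick, so at least 4 USB sticks are needed.
A packing using 4 USB sticks:
  USB stick 1: 7 + 1 + 1 = 9
  USB stick 2: 7 = 7
  USB stick 3: 6 = 6
  USB stick 4: 6 = 6
This matches the lower bound, so 4 is optimal.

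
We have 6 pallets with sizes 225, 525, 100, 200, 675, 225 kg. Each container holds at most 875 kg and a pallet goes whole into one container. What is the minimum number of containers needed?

3

Total = 675 + 525 + 225 + 225 + 200 + 100 = 1950 kg.
Lower bound: ⌈1950/875⌉ = 3 containers.
A packing using 3 containers:
  container 1: 675 + 200 = 875
  container 2: 525 + 225 + 100 = 850
  container 3: 225 = 225
This matches the lower bound, so 3 is optimal.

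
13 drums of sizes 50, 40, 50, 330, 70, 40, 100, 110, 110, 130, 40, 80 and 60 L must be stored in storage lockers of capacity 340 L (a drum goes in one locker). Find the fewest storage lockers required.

Total = 330 + 130 + 110 + 110 + 100 + 80 + 70 + 60 + 50 + 50 + 40 + 40 + 40 = 1210 L.
Lower bound: ⌈1210/340⌉ = 4 storage lockers.
A packing using 4 storage lockers:
  locker 1: 330 = 330
  locker 2: 130 + 110 + 100 = 340
  locker 3: 110 + 80 + 70 + 60 = 320
  locker 4: 50 + 50 + 40 + 40 + 40 = 220
This matches the lower bound, so 4 is optimal.

4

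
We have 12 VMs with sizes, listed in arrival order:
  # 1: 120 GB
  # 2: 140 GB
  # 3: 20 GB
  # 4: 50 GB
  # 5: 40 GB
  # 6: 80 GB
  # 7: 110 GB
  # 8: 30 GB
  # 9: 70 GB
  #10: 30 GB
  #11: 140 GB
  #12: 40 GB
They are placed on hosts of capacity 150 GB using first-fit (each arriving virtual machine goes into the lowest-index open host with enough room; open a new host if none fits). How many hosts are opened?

  120 → host 1 (new)  [load 120/150]
  140 → host 2 (new)  [load 140/150]
  20 → host 1  [load 140/150]
  50 → host 3 (new)  [load 50/150]
  40 → host 3  [load 90/150]
  80 → host 4 (new)  [load 80/150]
  110 → host 5 (new)  [load 110/150]
  30 → host 3  [load 120/150]
  70 → host 4  [load 150/150]
  30 → host 3  [load 150/150]
  140 → host 6 (new)  [load 140/150]
  40 → host 5  [load 150/150]
6 hosts opened.

6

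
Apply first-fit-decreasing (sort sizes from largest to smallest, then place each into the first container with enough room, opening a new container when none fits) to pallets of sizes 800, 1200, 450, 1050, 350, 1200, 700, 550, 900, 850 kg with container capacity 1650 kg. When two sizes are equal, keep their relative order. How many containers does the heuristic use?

5

Sorted descending: 1200, 1200, 1050, 900, 850, 800, 700, 550, 450, 350.
  1200 → container 1 (new)  [load 1200/1650]
  1200 → container 2 (new)  [load 1200/1650]
  1050 → container 3 (new)  [load 1050/1650]
  900 → container 4 (new)  [load 900/1650]
  850 → container 5 (new)  [load 850/1650]
  800 → container 5  [load 1650/1650]
  700 → container 4  [load 1600/1650]
  550 → container 3  [load 1600/1650]
  450 → container 1  [load 1650/1650]
  350 → container 2  [load 1550/1650]
5 containers opened.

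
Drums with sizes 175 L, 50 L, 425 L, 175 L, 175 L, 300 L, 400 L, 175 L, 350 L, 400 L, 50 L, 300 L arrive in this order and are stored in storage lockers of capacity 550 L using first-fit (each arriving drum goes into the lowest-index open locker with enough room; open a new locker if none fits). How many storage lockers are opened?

7

  175 → locker 1 (new)  [load 175/550]
  50 → locker 1  [load 225/550]
  425 → locker 2 (new)  [load 425/550]
  175 → locker 1  [load 400/550]
  175 → locker 3 (new)  [load 175/550]
  300 → locker 3  [load 475/550]
  400 → locker 4 (new)  [load 400/550]
  175 → locker 5 (new)  [load 175/550]
  350 → locker 5  [load 525/550]
  400 → locker 6 (new)  [load 400/550]
  50 → locker 1  [load 450/550]
  300 → locker 7 (new)  [load 300/550]
7 storage lockers opened.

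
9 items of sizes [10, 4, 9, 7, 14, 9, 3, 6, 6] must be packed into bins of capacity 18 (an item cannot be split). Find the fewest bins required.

Total = 14 + 10 + 9 + 9 + 7 + 6 + 6 + 4 + 3 = 68.
Lower bound: ⌈68/18⌉ = 4 bins.
A packing using 4 bins:
  bin 1: 14 + 4 = 18
  bin 2: 10 + 7 = 17
  bin 3: 9 + 9 = 18
  bin 4: 6 + 6 + 3 = 15
This matches the lower bound, so 4 is optimal.

4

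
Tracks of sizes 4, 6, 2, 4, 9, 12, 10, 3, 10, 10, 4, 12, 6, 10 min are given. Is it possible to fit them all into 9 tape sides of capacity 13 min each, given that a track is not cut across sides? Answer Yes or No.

A valid assignment using 9 tape sides:
  side 1: 12 = 12
  side 2: 12 = 12
  side 3: 10 + 3 = 13
  side 4: 10 + 2 = 12
  side 5: 10 = 10
  side 6: 10 = 10
  side 7: 9 + 4 = 13
  side 8: 6 + 6 = 12
  side 9: 4 + 4 = 8
Every load is within 13 min, so 9 tape sides suffice.

Yes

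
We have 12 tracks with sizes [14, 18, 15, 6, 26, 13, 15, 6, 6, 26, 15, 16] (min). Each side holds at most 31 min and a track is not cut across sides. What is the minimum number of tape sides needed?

7

Total = 26 + 26 + 18 + 16 + 15 + 15 + 15 + 14 + 13 + 6 + 6 + 6 = 176 min.
Lower bound: ⌈176/31⌉ = 6 tape sides.
A packing using 7 tape sides:
  side 1: 26 = 26
  side 2: 26 = 26
  side 3: 18 + 13 = 31
  side 4: 16 + 15 = 31
  side 5: 15 + 15 = 30
  side 6: 14 + 6 + 6 = 26
  side 7: 6 = 6
No arrangement into 6 tape sides stays within capacity, so 7 is optimal.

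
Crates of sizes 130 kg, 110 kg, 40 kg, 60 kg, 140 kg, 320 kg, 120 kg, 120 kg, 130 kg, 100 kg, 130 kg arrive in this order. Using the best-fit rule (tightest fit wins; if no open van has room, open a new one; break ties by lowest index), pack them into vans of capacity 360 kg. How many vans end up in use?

  130 → van 1 (new)  [load 130/360]
  110 → van 1  [load 240/360]
  40 → van 1  [load 280/360]
  60 → van 1  [load 340/360]
  140 → van 2 (new)  [load 140/360]
  320 → van 3 (new)  [load 320/360]
  120 → van 2  [load 260/360]
  120 → van 4 (new)  [load 120/360]
  130 → van 4  [load 250/360]
  100 → van 2  [load 360/360]
  130 → van 5 (new)  [load 130/360]
5 vans opened.

5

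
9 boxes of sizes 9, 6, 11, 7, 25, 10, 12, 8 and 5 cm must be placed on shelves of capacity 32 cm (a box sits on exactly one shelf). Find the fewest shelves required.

Total = 25 + 12 + 11 + 10 + 9 + 8 + 7 + 6 + 5 = 93 cm.
Lower bound: ⌈93/32⌉ = 3 shelves.
A packing using 3 shelves:
  shelf 1: 25 + 7 = 32
  shelf 2: 12 + 11 + 9 = 32
  shelf 3: 10 + 8 + 6 + 5 = 29
This matches the lower bound, so 3 is optimal.

3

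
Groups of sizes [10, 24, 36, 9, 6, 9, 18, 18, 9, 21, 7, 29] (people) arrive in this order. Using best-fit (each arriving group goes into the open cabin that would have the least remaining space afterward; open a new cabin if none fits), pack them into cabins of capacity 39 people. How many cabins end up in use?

  10 → cabin 1 (new)  [load 10/39]
  24 → cabin 1  [load 34/39]
  36 → cabin 2 (new)  [load 36/39]
  9 → cabin 3 (new)  [load 9/39]
  6 → cabin 3  [load 15/39]
  9 → cabin 3  [load 24/39]
  18 → cabin 4 (new)  [load 18/39]
  18 → cabin 4  [load 36/39]
  9 → cabin 3  [load 33/39]
  21 → cabin 5 (new)  [load 21/39]
  7 → cabin 5  [load 28/39]
  29 → cabin 6 (new)  [load 29/39]
6 cabins opened.

6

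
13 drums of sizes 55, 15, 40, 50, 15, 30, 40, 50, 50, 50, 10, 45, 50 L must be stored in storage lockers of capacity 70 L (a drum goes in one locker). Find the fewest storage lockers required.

9

Total = 55 + 50 + 50 + 50 + 50 + 50 + 45 + 40 + 40 + 30 + 15 + 15 + 10 = 500 L.
Lower bound: ⌈500/70⌉ = 8 storage lockers.
Also, 9 drums each exceed 35 L, and no two of those can share a locker, so at least 9 storage lockers are needed.
A packing using 9 storage lockers:
  locker 1: 55 + 15 = 70
  locker 2: 50 + 15 = 65
  locker 3: 50 + 10 = 60
  locker 4: 50 = 50
  locker 5: 50 = 50
  locker 6: 50 = 50
  locker 7: 45 = 45
  locker 8: 40 + 30 = 70
  locker 9: 40 = 40
This matches the lower bound, so 9 is optimal.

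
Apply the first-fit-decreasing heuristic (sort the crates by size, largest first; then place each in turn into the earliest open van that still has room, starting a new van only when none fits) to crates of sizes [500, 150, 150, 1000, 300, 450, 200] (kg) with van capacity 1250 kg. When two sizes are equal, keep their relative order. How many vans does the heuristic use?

3

Sorted descending: 1000, 500, 450, 300, 200, 150, 150.
  1000 → van 1 (new)  [load 1000/1250]
  500 → van 2 (new)  [load 500/1250]
  450 → van 2  [load 950/1250]
  300 → van 2  [load 1250/1250]
  200 → van 1  [load 1200/1250]
  150 → van 3 (new)  [load 150/1250]
  150 → van 3  [load 300/1250]
3 vans opened.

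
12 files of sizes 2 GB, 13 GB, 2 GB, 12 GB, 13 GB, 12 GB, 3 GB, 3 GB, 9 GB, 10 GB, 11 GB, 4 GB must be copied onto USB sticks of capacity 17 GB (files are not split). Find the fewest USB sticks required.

Total = 13 + 13 + 12 + 12 + 11 + 10 + 9 + 4 + 3 + 3 + 2 + 2 = 94 GB.
Lower bound: ⌈94/17⌉ = 6 USB sticks.
Also, 7 files each exceed 17/2 GB, and no two of those can share a USB stick, so at least 7 USB sticks are needed.
A packing using 7 USB sticks:
  USB stick 1: 13 + 4 = 17
  USB stick 2: 13 + 3 = 16
  USB stick 3: 12 + 3 + 2 = 17
  USB stick 4: 12 + 2 = 14
  USB stick 5: 11 = 11
  USB stick 6: 10 = 10
  USB stick 7: 9 = 9
This matches the lower bound, so 7 is optimal.

7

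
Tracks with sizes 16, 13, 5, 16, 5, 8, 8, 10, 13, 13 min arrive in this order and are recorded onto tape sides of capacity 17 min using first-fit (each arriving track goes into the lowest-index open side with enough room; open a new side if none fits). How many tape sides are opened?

8

  16 → side 1 (new)  [load 16/17]
  13 → side 2 (new)  [load 13/17]
  5 → side 3 (new)  [load 5/17]
  16 → side 4 (new)  [load 16/17]
  5 → side 3  [load 10/17]
  8 → side 5 (new)  [load 8/17]
  8 → side 5  [load 16/17]
  10 → side 6 (new)  [load 10/17]
  13 → side 7 (new)  [load 13/17]
  13 → side 8 (new)  [load 13/17]
8 tape sides opened.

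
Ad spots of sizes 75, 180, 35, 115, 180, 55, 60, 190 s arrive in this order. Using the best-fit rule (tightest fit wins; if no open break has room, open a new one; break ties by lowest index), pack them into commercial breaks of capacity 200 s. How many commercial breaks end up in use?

5

  75 → break 1 (new)  [load 75/200]
  180 → break 2 (new)  [load 180/200]
  35 → break 1  [load 110/200]
  115 → break 3 (new)  [load 115/200]
  180 → break 4 (new)  [load 180/200]
  55 → break 3  [load 170/200]
  60 → break 1  [load 170/200]
  190 → break 5 (new)  [load 190/200]
5 commercial breaks opened.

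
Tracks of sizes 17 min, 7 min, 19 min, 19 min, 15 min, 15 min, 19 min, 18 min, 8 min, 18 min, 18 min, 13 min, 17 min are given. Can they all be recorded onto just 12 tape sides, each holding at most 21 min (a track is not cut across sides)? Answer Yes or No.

A valid assignment using 12 tape sides:
  side 1: 19 = 19
  side 2: 19 = 19
  side 3: 19 = 19
  side 4: 18 = 18
  side 5: 18 = 18
  side 6: 18 = 18
  side 7: 17 = 17
  side 8: 17 = 17
  side 9: 15 = 15
  side 10: 15 = 15
  side 11: 13 + 8 = 21
  side 12: 7 = 7
Every load is within 21 min, so 12 tape sides suffice.

Yes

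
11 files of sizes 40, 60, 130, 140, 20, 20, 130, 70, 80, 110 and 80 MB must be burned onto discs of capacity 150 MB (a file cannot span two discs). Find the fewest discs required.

6

Total = 140 + 130 + 130 + 110 + 80 + 80 + 70 + 60 + 40 + 20 + 20 = 880 MB.
Lower bound: ⌈880/150⌉ = 6 discs.
A packing using 6 discs:
  disc 1: 140 = 140
  disc 2: 130 + 20 = 150
  disc 3: 130 + 20 = 150
  disc 4: 110 + 40 = 150
  disc 5: 80 + 70 = 150
  disc 6: 80 + 60 = 140
This matches the lower bound, so 6 is optimal.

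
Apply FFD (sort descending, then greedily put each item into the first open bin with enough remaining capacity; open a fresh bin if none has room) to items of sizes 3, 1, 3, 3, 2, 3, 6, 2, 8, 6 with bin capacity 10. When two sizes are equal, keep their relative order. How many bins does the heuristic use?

Sorted descending: 8, 6, 6, 3, 3, 3, 3, 2, 2, 1.
  8 → bin 1 (new)  [load 8/10]
  6 → bin 2 (new)  [load 6/10]
  6 → bin 3 (new)  [load 6/10]
  3 → bin 2  [load 9/10]
  3 → bin 3  [load 9/10]
  3 → bin 4 (new)  [load 3/10]
  3 → bin 4  [load 6/10]
  2 → bin 1  [load 10/10]
  2 → bin 4  [load 8/10]
  1 → bin 2  [load 10/10]
4 bins opened.

4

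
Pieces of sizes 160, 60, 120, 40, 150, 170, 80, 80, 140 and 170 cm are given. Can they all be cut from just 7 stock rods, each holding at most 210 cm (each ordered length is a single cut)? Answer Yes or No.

A valid assignment using 7 stock rods:
  stock rod 1: 170 + 40 = 210
  stock rod 2: 170 = 170
  stock rod 3: 160 = 160
  stock rod 4: 150 + 60 = 210
  stock rod 5: 140 = 140
  stock rod 6: 120 + 80 = 200
  stock rod 7: 80 = 80
Every load is within 210 cm, so 7 stock rods suffice.

Yes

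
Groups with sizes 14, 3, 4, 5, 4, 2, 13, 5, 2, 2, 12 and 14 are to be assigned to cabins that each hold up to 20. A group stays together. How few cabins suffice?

4

Total = 14 + 14 + 13 + 12 + 5 + 5 + 4 + 4 + 3 + 2 + 2 + 2 = 80.
Lower bound: ⌈80/20⌉ = 4 cabins.
A packing using 4 cabins:
  cabin 1: 14 + 4 + 2 = 20
  cabin 2: 14 + 4 + 2 = 20
  cabin 3: 13 + 5 + 2 = 20
  cabin 4: 12 + 5 + 3 = 20
This matches the lower bound, so 4 is optimal.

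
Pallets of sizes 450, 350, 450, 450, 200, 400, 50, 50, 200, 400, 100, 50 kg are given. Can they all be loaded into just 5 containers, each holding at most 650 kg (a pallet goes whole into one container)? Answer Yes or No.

Total = 3150 kg; ⌈3150/650⌉ = 5.
6 pallets each exceed half the capacity and cannot share a container, forcing at least 6 containers.
At least 6 containers are required, but only 5 are allowed.

No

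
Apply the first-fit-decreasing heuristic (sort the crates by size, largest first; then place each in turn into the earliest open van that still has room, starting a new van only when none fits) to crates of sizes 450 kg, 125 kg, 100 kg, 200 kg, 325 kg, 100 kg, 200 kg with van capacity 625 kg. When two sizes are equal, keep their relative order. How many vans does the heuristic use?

3

Sorted descending: 450, 325, 200, 200, 125, 100, 100.
  450 → van 1 (new)  [load 450/625]
  325 → van 2 (new)  [load 325/625]
  200 → van 2  [load 525/625]
  200 → van 3 (new)  [load 200/625]
  125 → van 1  [load 575/625]
  100 → van 2  [load 625/625]
  100 → van 3  [load 300/625]
3 vans opened.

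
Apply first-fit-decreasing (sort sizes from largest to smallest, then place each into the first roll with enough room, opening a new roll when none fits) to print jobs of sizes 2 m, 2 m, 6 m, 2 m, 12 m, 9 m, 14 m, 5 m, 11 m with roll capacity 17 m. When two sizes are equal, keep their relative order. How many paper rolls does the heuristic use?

4

Sorted descending: 14, 12, 11, 9, 6, 5, 2, 2, 2.
  14 → roll 1 (new)  [load 14/17]
  12 → roll 2 (new)  [load 12/17]
  11 → roll 3 (new)  [load 11/17]
  9 → roll 4 (new)  [load 9/17]
  6 → roll 3  [load 17/17]
  5 → roll 2  [load 17/17]
  2 → roll 1  [load 16/17]
  2 → roll 4  [load 11/17]
  2 → roll 4  [load 13/17]
4 paper rolls opened.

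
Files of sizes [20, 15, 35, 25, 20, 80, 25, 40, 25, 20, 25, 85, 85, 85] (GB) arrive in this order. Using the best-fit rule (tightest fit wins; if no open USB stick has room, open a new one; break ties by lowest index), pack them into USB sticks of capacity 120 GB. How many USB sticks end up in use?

6

  20 → USB stick 1 (new)  [load 20/120]
  15 → USB stick 1  [load 35/120]
  35 → USB stick 1  [load 70/120]
  25 → USB stick 1  [load 95/120]
  20 → USB stick 1  [load 115/120]
  80 → USB stick 2 (new)  [load 80/120]
  25 → USB stick 2  [load 105/120]
  40 → USB stick 3 (new)  [load 40/120]
  25 → USB stick 3  [load 65/120]
  20 → USB stick 3  [load 85/120]
  25 → USB stick 3  [load 110/120]
  85 → USB stick 4 (new)  [load 85/120]
  85 → USB stick 5 (new)  [load 85/120]
  85 → USB stick 6 (new)  [load 85/120]
6 USB sticks opened.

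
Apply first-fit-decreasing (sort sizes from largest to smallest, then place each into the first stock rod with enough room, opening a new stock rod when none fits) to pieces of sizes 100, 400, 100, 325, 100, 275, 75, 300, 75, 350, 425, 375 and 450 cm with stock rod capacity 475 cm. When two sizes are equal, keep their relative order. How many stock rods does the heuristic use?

8

Sorted descending: 450, 425, 400, 375, 350, 325, 300, 275, 100, 100, 100, 75, 75.
  450 → stock rod 1 (new)  [load 450/475]
  425 → stock rod 2 (new)  [load 425/475]
  400 → stock rod 3 (new)  [load 400/475]
  375 → stock rod 4 (new)  [load 375/475]
  350 → stock rod 5 (new)  [load 350/475]
  325 → stock rod 6 (new)  [load 325/475]
  300 → stock rod 7 (new)  [load 300/475]
  275 → stock rod 8 (new)  [load 275/475]
  100 → stock rod 4  [load 475/475]
  100 → stock rod 5  [load 450/475]
  100 → stock rod 6  [load 425/475]
  75 → stock rod 3  [load 475/475]
  75 → stock rod 7  [load 375/475]
8 stock rods opened.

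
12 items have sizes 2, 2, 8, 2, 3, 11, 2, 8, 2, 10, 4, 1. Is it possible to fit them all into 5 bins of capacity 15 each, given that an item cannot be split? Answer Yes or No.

Yes

A valid assignment using 4 bins:
  bin 1: 11 + 4 = 15
  bin 2: 10 + 3 + 2 = 15
  bin 3: 8 + 2 + 2 + 2 + 1 = 15
  bin 4: 8 + 2 = 10
That uses only 4 ≤ 5, so 5 bins are enough.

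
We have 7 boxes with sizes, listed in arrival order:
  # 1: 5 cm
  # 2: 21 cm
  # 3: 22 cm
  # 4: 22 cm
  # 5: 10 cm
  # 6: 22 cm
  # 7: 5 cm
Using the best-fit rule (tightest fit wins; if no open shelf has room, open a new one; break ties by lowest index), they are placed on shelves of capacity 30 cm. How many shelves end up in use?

5

  5 → shelf 1 (new)  [load 5/30]
  21 → shelf 1  [load 26/30]
  22 → shelf 2 (new)  [load 22/30]
  22 → shelf 3 (new)  [load 22/30]
  10 → shelf 4 (new)  [load 10/30]
  22 → shelf 5 (new)  [load 22/30]
  5 → shelf 2  [load 27/30]
5 shelves opened.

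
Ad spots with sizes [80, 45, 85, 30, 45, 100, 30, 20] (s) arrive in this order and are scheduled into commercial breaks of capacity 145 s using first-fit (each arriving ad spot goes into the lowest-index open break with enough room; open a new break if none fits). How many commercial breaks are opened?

  80 → break 1 (new)  [load 80/145]
  45 → break 1  [load 125/145]
  85 → break 2 (new)  [load 85/145]
  30 → break 2  [load 115/145]
  45 → break 3 (new)  [load 45/145]
  100 → break 3  [load 145/145]
  30 → break 2  [load 145/145]
  20 → break 1  [load 145/145]
3 commercial breaks opened.

3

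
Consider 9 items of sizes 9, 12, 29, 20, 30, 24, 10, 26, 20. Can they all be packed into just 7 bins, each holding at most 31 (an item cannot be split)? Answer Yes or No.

Yes

A valid assignment using 7 bins:
  bin 1: 30 = 30
  bin 2: 29 = 29
  bin 3: 26 = 26
  bin 4: 24 = 24
  bin 5: 20 + 10 = 30
  bin 6: 20 + 9 = 29
  bin 7: 12 = 12
Every load is within 31, so 7 bins suffice.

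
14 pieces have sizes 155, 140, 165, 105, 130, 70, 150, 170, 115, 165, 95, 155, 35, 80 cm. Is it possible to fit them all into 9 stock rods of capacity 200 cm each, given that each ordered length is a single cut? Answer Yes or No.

No

Total = 1730 cm; ⌈1730/200⌉ = 9.
10 pieces each exceed half the capacity and cannot share a stock rod, forcing at least 10 stock rods.
At least 10 stock rods are required, but only 9 are allowed.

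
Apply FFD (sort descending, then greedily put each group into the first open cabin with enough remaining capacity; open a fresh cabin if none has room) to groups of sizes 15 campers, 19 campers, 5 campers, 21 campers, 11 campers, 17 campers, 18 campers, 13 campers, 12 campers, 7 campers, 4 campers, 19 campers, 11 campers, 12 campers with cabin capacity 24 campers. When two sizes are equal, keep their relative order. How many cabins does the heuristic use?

Sorted descending: 21, 19, 19, 18, 17, 15, 13, 12, 12, 11, 11, 7, 5, 4.
  21 → cabin 1 (new)  [load 21/24]
  19 → cabin 2 (new)  [load 19/24]
  19 → cabin 3 (new)  [load 19/24]
  18 → cabin 4 (new)  [load 18/24]
  17 → cabin 5 (new)  [load 17/24]
  15 → cabin 6 (new)  [load 15/24]
  13 → cabin 7 (new)  [load 13/24]
  12 → cabin 8 (new)  [load 12/24]
  12 → cabin 8  [load 24/24]
  11 → cabin 7  [load 24/24]
  11 → cabin 9 (new)  [load 11/24]
  7 → cabin 5  [load 24/24]
  5 → cabin 2  [load 24/24]
  4 → cabin 3  [load 23/24]
9 cabins opened.

9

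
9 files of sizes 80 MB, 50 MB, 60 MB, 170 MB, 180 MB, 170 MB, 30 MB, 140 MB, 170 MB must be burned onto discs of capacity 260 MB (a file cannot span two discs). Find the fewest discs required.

5

Total = 180 + 170 + 170 + 170 + 140 + 80 + 60 + 50 + 30 = 1050 MB.
Lower bound: ⌈1050/260⌉ = 5 discs.
A packing using 5 discs:
  disc 1: 180 + 80 = 260
  disc 2: 170 + 60 + 30 = 260
  disc 3: 170 + 50 = 220
  disc 4: 170 = 170
  disc 5: 140 = 140
This matches the lower bound, so 5 is optimal.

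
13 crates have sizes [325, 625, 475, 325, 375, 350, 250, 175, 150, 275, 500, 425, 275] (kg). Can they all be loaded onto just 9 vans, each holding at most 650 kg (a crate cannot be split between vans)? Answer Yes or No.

A valid assignment using 8 vans:
  van 1: 625 = 625
  van 2: 500 + 150 = 650
  van 3: 475 + 175 = 650
  van 4: 425 = 425
  van 5: 375 + 275 = 650
  van 6: 350 + 275 = 625
  van 7: 325 + 325 = 650
  van 8: 250 = 250
That uses only 8 ≤ 9, so 9 vans are enough.

Yes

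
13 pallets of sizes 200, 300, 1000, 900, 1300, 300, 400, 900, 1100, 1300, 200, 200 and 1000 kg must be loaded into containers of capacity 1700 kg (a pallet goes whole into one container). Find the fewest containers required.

7

Total = 1300 + 1300 + 1100 + 1000 + 1000 + 900 + 900 + 400 + 300 + 300 + 200 + 200 + 200 = 9100 kg.
Lower bound: ⌈9100/1700⌉ = 6 containers.
Also, 7 pallets each exceed 850 kg, and no two of those can share a container, so at least 7 containers are needed.
A packing using 7 containers:
  container 1: 1300 + 400 = 1700
  container 2: 1300 + 300 = 1600
  container 3: 1100 + 300 + 200 = 1600
  container 4: 1000 + 200 + 200 = 1400
  container 5: 1000 = 1000
  container 6: 900 = 900
  container 7: 900 = 900
This matches the lower bound, so 7 is optimal.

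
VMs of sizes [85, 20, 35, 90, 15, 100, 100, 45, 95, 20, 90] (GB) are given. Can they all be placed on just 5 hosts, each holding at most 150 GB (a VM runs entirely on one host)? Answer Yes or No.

Total = 695 GB; ⌈695/150⌉ = 5.
6 VMs each exceed half the capacity and cannot share a host, forcing at least 6 hosts.
At least 6 hosts are required, but only 5 are allowed.

No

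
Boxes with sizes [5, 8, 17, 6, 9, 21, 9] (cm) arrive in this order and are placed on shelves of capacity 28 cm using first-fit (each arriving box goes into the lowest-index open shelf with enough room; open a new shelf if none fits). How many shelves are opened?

3

  5 → shelf 1 (new)  [load 5/28]
  8 → shelf 1  [load 13/28]
  17 → shelf 2 (new)  [load 17/28]
  6 → shelf 1  [load 19/28]
  9 → shelf 1  [load 28/28]
  21 → shelf 3 (new)  [load 21/28]
  9 → shelf 2  [load 26/28]
3 shelves opened.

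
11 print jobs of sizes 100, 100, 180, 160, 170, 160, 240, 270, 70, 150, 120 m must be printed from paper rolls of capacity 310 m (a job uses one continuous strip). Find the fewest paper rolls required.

6

Total = 270 + 240 + 180 + 170 + 160 + 160 + 150 + 120 + 100 + 100 + 70 = 1720 m.
Lower bound: ⌈1720/310⌉ = 6 paper rolls.
A packing using 6 paper rolls:
  roll 1: 270 = 270
  roll 2: 240 + 70 = 310
  roll 3: 180 + 120 = 300
  roll 4: 170 + 100 = 270
  roll 5: 160 + 150 = 310
  roll 6: 160 + 100 = 260
This matches the lower bound, so 6 is optimal.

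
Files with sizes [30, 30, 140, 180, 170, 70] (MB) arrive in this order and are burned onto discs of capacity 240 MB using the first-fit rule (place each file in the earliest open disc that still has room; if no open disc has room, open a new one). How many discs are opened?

  30 → disc 1 (new)  [load 30/240]
  30 → disc 1  [load 60/240]
  140 → disc 1  [load 200/240]
  180 → disc 2 (new)  [load 180/240]
  170 → disc 3 (new)  [load 170/240]
  70 → disc 3  [load 240/240]
3 discs opened.

3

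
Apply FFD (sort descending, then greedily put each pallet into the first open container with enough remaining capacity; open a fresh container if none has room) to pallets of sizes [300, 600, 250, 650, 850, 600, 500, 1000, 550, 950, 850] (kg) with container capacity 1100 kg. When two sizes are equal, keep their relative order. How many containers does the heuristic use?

Sorted descending: 1000, 950, 850, 850, 650, 600, 600, 550, 500, 300, 250.
  1000 → container 1 (new)  [load 1000/1100]
  950 → container 2 (new)  [load 950/1100]
  850 → container 3 (new)  [load 850/1100]
  850 → container 4 (new)  [load 850/1100]
  650 → container 5 (new)  [load 650/1100]
  600 → container 6 (new)  [load 600/1100]
  600 → container 7 (new)  [load 600/1100]
  550 → container 8 (new)  [load 550/1100]
  500 → container 6  [load 1100/1100]
  300 → container 5  [load 950/1100]
  250 → container 3  [load 1100/1100]
8 containers opened.

8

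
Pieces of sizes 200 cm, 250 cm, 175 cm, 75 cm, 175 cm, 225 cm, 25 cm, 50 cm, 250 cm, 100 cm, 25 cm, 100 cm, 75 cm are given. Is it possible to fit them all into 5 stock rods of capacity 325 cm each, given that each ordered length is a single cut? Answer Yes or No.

Total = 1725 cm; ⌈1725/325⌉ = 6.
At least 6 stock rods are required, but only 5 are allowed.

No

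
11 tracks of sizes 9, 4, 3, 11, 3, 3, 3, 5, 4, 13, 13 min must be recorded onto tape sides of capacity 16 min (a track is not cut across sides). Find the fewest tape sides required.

Total = 13 + 13 + 11 + 9 + 5 + 4 + 4 + 3 + 3 + 3 + 3 = 71 min.
Lower bound: ⌈71/16⌉ = 5 tape sides.
A packing using 5 tape sides:
  side 1: 13 + 3 = 16
  side 2: 13 + 3 = 16
  side 3: 11 + 5 = 16
  side 4: 9 + 4 + 3 = 16
  side 5: 4 + 3 = 7
This matches the lower bound, so 5 is optimal.

5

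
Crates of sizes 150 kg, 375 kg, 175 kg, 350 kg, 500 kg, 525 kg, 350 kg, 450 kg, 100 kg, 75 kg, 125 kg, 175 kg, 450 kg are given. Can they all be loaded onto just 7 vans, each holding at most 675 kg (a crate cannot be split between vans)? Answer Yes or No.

A valid assignment using 7 vans:
  van 1: 525 + 150 = 675
  van 2: 500 + 175 = 675
  van 3: 450 + 175 = 625
  van 4: 450 + 125 + 100 = 675
  van 5: 375 + 75 = 450
  van 6: 350 = 350
  van 7: 350 = 350
Every load is within 675 kg, so 7 vans suffice.

Yes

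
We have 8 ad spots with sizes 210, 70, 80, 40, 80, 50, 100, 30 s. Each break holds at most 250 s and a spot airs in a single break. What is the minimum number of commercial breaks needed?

Total = 210 + 100 + 80 + 80 + 70 + 50 + 40 + 30 = 660 s.
Lower bound: ⌈660/250⌉ = 3 commercial breaks.
A packing using 3 commercial breaks:
  break 1: 210 + 40 = 250
  break 2: 100 + 80 + 70 = 250
  break 3: 80 + 50 + 30 = 160
This matches the lower bound, so 3 is optimal.

3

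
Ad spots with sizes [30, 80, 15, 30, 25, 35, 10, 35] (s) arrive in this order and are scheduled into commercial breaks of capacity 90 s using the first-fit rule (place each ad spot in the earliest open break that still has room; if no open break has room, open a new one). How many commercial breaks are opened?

  30 → break 1 (new)  [load 30/90]
  80 → break 2 (new)  [load 80/90]
  15 → break 1  [load 45/90]
  30 → break 1  [load 75/90]
  25 → break 3 (new)  [load 25/90]
  35 → break 3  [load 60/90]
  10 → break 1  [load 85/90]
  35 → break 4 (new)  [load 35/90]
4 commercial breaks opened.

4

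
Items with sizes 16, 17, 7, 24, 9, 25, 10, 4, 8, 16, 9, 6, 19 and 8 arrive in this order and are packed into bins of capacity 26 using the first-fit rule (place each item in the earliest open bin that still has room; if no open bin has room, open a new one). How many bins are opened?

8

  16 → bin 1 (new)  [load 16/26]
  17 → bin 2 (new)  [load 17/26]
  7 → bin 1  [load 23/26]
  24 → bin 3 (new)  [load 24/26]
  9 → bin 2  [load 26/26]
  25 → bin 4 (new)  [load 25/26]
  10 → bin 5 (new)  [load 10/26]
  4 → bin 5  [load 14/26]
  8 → bin 5  [load 22/26]
  16 → bin 6 (new)  [load 16/26]
  9 → bin 6  [load 25/26]
  6 → bin 7 (new)  [load 6/26]
  19 → bin 7  [load 25/26]
  8 → bin 8 (new)  [load 8/26]
8 bins opened.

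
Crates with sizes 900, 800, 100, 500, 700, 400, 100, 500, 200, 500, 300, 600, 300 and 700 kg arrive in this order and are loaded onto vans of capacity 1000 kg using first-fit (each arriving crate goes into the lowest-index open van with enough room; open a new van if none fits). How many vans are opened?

  900 → van 1 (new)  [load 900/1000]
  800 → van 2 (new)  [load 800/1000]
  100 → van 1  [load 1000/1000]
  500 → van 3 (new)  [load 500/1000]
  700 → van 4 (new)  [load 700/1000]
  400 → van 3  [load 900/1000]
  100 → van 2  [load 900/1000]
  500 → van 5 (new)  [load 500/1000]
  200 → van 4  [load 900/1000]
  500 → van 5  [load 1000/1000]
  300 → van 6 (new)  [load 300/1000]
  600 → van 6  [load 900/1000]
  300 → van 7 (new)  [load 300/1000]
  700 → van 7  [load 1000/1000]
7 vans opened.

7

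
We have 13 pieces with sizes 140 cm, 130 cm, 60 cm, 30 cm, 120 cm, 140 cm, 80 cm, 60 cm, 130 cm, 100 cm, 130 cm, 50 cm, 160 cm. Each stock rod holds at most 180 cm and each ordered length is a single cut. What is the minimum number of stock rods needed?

9

Total = 160 + 140 + 140 + 130 + 130 + 130 + 120 + 100 + 80 + 60 + 60 + 50 + 30 = 1330 cm.
Lower bound: ⌈1330/180⌉ = 8 stock rods.
A packing using 9 stock rods:
  stock rod 1: 160 = 160
  stock rod 2: 140 + 30 = 170
  stock rod 3: 140 = 140
  stock rod 4: 130 + 50 = 180
  stock rod 5: 130 = 130
  stock rod 6: 130 = 130
  stock rod 7: 120 + 60 = 180
  stock rod 8: 100 + 80 = 180
  stock rod 9: 60 = 60
No arrangement into 8 stock rods stays within capacity, so 9 is optimal.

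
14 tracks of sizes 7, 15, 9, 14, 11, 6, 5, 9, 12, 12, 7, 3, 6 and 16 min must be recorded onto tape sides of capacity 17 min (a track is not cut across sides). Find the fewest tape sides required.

Total = 16 + 15 + 14 + 12 + 12 + 11 + 9 + 9 + 7 + 7 + 6 + 6 + 5 + 3 = 132 min.
Lower bound: ⌈132/17⌉ = 8 tape sides.
A packing using 9 tape sides:
  side 1: 16 = 16
  side 2: 15 = 15
  side 3: 14 + 3 = 17
  side 4: 12 + 5 = 17
  side 5: 12 = 12
  side 6: 11 + 6 = 17
  side 7: 9 + 7 = 16
  side 8: 9 + 7 = 16
  side 9: 6 = 6
No arrangement into 8 tape sides stays within capacity, so 9 is optimal.

9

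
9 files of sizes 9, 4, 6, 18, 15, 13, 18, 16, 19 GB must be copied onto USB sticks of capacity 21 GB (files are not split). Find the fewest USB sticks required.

Total = 19 + 18 + 18 + 16 + 15 + 13 + 9 + 6 + 4 = 118 GB.
Lower bound: ⌈118/21⌉ = 6 USB sticks.
A packing using 7 USB sticks:
  USB stick 1: 19 = 19
  USB stick 2: 18 = 18
  USB stick 3: 18 = 18
  USB stick 4: 16 + 4 = 20
  USB stick 5: 15 + 6 = 21
  USB stick 6: 13 = 13
  USB stick 7: 9 = 9
No arrangement into 6 USB sticks stays within capacity, so 7 is optimal.

7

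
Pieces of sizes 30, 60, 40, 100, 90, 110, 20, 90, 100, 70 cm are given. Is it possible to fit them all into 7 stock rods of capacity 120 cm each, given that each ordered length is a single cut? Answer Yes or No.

Yes

A valid assignment using 7 stock rods:
  stock rod 1: 110 = 110
  stock rod 2: 100 + 20 = 120
  stock rod 3: 100 = 100
  stock rod 4: 90 + 30 = 120
  stock rod 5: 90 = 90
  stock rod 6: 70 + 40 = 110
  stock rod 7: 60 = 60
Every load is within 120 cm, so 7 stock rods suffice.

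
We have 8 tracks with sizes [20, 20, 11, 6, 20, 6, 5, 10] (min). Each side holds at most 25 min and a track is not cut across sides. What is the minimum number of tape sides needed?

5

Total = 20 + 20 + 20 + 11 + 10 + 6 + 6 + 5 = 98 min.
Lower bound: ⌈98/25⌉ = 4 tape sides.
A packing using 5 tape sides:
  side 1: 20 + 5 = 25
  side 2: 20 = 20
  side 3: 20 = 20
  side 4: 11 + 10 = 21
  side 5: 6 + 6 = 12
No arrangement into 4 tape sides stays within capacity, so 5 is optimal.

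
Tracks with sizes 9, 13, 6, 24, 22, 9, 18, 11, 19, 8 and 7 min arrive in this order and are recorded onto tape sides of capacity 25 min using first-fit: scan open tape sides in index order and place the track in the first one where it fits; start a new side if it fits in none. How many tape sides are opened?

7

  9 → side 1 (new)  [load 9/25]
  13 → side 1  [load 22/25]
  6 → side 2 (new)  [load 6/25]
  24 → side 3 (new)  [load 24/25]
  22 → side 4 (new)  [load 22/25]
  9 → side 2  [load 15/25]
  18 → side 5 (new)  [load 18/25]
  11 → side 6 (new)  [load 11/25]
  19 → side 7 (new)  [load 19/25]
  8 → side 2  [load 23/25]
  7 → side 5  [load 25/25]
7 tape sides opened.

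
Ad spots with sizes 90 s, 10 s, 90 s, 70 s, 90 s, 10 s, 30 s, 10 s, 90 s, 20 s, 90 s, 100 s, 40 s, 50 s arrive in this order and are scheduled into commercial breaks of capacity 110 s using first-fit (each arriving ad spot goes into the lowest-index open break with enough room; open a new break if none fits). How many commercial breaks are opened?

8

  90 → break 1 (new)  [load 90/110]
  10 → break 1  [load 100/110]
  90 → break 2 (new)  [load 90/110]
  70 → break 3 (new)  [load 70/110]
  90 → break 4 (new)  [load 90/110]
  10 → break 1  [load 110/110]
  30 → break 3  [load 100/110]
  10 → break 2  [load 100/110]
  90 → break 5 (new)  [load 90/110]
  20 → break 4  [load 110/110]
  90 → break 6 (new)  [load 90/110]
  100 → break 7 (new)  [load 100/110]
  40 → break 8 (new)  [load 40/110]
  50 → break 8  [load 90/110]
8 commercial breaks opened.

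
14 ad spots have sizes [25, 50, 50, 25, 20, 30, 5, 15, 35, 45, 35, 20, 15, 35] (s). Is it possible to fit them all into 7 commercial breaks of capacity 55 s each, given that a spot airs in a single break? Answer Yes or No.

No

Total = 405 s; ⌈405/55⌉ = 8.
At least 8 commercial breaks are required, but only 7 are allowed.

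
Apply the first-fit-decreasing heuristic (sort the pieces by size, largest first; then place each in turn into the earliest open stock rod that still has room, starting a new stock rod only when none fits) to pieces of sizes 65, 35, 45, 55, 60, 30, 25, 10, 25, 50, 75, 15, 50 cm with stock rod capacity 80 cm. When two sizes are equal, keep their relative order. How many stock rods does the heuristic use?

Sorted descending: 75, 65, 60, 55, 50, 50, 45, 35, 30, 25, 25, 15, 10.
  75 → stock rod 1 (new)  [load 75/80]
  65 → stock rod 2 (new)  [load 65/80]
  60 → stock rod 3 (new)  [load 60/80]
  55 → stock rod 4 (new)  [load 55/80]
  50 → stock rod 5 (new)  [load 50/80]
  50 → stock rod 6 (new)  [load 50/80]
  45 → stock rod 7 (new)  [load 45/80]
  35 → stock rod 7  [load 80/80]
  30 → stock rod 5  [load 80/80]
  25 → stock rod 4  [load 80/80]
  25 → stock rod 6  [load 75/80]
  15 → stock rod 2  [load 80/80]
  10 → stock rod 3  [load 70/80]
7 stock rods opened.

7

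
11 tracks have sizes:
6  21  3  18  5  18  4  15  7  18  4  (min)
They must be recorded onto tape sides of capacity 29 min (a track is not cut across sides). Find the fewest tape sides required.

Total = 21 + 18 + 18 + 18 + 15 + 7 + 6 + 5 + 4 + 4 + 3 = 119 min.
Lower bound: ⌈119/29⌉ = 5 tape sides.
A packing using 5 tape sides:
  side 1: 21 + 7 = 28
  side 2: 18 + 6 + 5 = 29
  side 3: 18 + 4 + 4 + 3 = 29
  side 4: 18 = 18
  side 5: 15 = 15
This matches the lower bound, so 5 is optimal.

5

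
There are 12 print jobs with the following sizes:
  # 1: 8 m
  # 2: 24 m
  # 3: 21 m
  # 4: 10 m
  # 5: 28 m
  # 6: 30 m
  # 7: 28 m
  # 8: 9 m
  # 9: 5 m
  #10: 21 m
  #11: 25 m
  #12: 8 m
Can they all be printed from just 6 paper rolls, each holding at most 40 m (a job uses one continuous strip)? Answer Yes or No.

Total = 217 m; ⌈217/40⌉ = 6.
7 print jobs each exceed half the capacity and cannot share a roll, forcing at least 7 paper rolls.
At least 7 paper rolls are required, but only 6 are allowed.

No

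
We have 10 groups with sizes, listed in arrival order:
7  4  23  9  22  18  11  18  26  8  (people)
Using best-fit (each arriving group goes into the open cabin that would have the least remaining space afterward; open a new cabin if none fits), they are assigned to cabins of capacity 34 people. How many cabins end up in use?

  7 → cabin 1 (new)  [load 7/34]
  4 → cabin 1  [load 11/34]
  23 → cabin 1  [load 34/34]
  9 → cabin 2 (new)  [load 9/34]
  22 → cabin 2  [load 31/34]
  18 → cabin 3 (new)  [load 18/34]
  11 → cabin 3  [load 29/34]
  18 → cabin 4 (new)  [load 18/34]
  26 → cabin 5 (new)  [load 26/34]
  8 → cabin 5  [load 34/34]
5 cabins opened.

5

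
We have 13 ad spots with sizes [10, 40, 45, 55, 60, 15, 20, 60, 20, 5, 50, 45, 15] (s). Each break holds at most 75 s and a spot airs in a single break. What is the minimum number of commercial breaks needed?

Total = 60 + 60 + 55 + 50 + 45 + 45 + 40 + 20 + 20 + 15 + 15 + 10 + 5 = 440 s.
Lower bound: ⌈440/75⌉ = 6 commercial breaks.
Also, 7 ad spots each exceed 75/2 s, and no two of those can share a break, so at least 7 commercial breaks are needed.
A packing using 7 commercial breaks:
  break 1: 60 + 15 = 75
  break 2: 60 + 15 = 75
  break 3: 55 + 20 = 75
  break 4: 50 + 20 + 5 = 75
  break 5: 45 + 10 = 55
  break 6: 45 = 45
  break 7: 40 = 40
This matches the lower bound, so 7 is optimal.

7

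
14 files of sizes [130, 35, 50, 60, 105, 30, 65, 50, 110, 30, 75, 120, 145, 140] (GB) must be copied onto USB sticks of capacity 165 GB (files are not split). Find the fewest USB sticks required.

8

Total = 145 + 140 + 130 + 120 + 110 + 105 + 75 + 65 + 60 + 50 + 50 + 35 + 30 + 30 = 1145 GB.
Lower bound: ⌈1145/165⌉ = 7 USB sticks.
A packing using 8 USB sticks:
  USB stick 1: 145 = 145
  USB stick 2: 140 = 140
  USB stick 3: 130 + 35 = 165
  USB stick 4: 120 + 30 = 150
  USB stick 5: 110 + 50 = 160
  USB stick 6: 105 + 60 = 165
  USB stick 7: 75 + 65 = 140
  USB stick 8: 50 + 30 = 80
No arrangement into 7 USB sticks stays within capacity, so 8 is optimal.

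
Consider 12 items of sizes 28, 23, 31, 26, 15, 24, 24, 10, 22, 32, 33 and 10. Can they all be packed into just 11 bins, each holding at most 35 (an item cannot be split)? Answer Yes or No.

A valid assignment using 10 bins:
  bin 1: 33 = 33
  bin 2: 32 = 32
  bin 3: 31 = 31
  bin 4: 28 = 28
  bin 5: 26 = 26
  bin 6: 24 + 10 = 34
  bin 7: 24 + 10 = 34
  bin 8: 23 = 23
  bin 9: 22 = 22
  bin 10: 15 = 15
That uses only 10 ≤ 11, so 11 bins are enough.

Yes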